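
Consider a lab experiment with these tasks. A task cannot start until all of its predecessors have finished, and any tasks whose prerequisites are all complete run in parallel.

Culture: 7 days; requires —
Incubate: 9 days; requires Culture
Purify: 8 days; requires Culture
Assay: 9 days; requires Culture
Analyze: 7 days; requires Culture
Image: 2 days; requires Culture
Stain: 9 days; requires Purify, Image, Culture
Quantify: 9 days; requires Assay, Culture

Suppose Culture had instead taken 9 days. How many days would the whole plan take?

Critical path before the change: Culture→Assay→Quantify = 7+9+9 = 25 giving 25 days.
Culture lies on that path, so at 9 days the path becomes 27 days.
The critical path is still Culture→Assay→Quantify; finish is now 27 days.

27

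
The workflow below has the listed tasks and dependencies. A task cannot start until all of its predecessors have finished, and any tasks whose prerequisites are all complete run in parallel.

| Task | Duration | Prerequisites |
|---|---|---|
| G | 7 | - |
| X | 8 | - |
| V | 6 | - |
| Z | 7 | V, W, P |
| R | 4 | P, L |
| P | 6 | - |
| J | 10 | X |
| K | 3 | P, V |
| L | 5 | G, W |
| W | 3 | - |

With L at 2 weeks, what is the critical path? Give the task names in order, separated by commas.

Baseline: X→J = 8+10 = 18 → 18 weeks.
L is off the critical path — its longest chain is 16 weeks, giving 2 of slack.
No other chain overtakes it, so the finish is 18 weeks.

X, J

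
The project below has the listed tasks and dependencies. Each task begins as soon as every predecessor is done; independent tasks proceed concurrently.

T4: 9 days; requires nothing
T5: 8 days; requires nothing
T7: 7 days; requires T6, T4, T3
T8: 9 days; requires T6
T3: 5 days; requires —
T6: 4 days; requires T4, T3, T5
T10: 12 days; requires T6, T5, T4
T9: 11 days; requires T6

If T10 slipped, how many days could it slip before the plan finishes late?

0

Critical path: T4→T6→T10 = 9+4+12 = 25, so the finish is 25 days.
The longest chain containing T10 totals 25 days.
Slack of T10 = 13 − 13 = 0 days.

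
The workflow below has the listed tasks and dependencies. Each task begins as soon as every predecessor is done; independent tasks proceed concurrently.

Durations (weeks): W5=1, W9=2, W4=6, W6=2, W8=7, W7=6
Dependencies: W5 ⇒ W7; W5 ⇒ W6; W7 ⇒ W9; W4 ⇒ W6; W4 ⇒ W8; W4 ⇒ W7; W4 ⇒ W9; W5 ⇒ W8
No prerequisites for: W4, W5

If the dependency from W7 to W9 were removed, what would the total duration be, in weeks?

13

Original critical path: W4→W7→W9 = 6+6+2 = 14 ⇒ 14 weeks.
Without W7→W9, W9's earliest start moves from 12 to 6.
New critical path: W4→W8 = 6+7 = 13 ⇒ 13 weeks.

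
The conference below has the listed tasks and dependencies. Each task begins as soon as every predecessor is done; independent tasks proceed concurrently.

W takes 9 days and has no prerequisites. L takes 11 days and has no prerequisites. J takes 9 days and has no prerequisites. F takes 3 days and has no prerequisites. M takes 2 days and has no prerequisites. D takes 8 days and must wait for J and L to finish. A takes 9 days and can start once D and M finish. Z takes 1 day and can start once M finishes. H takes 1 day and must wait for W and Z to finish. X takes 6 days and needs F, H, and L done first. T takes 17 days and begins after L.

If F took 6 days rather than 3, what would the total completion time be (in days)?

Actual critical path: L→D→A = 11+8+9 = 28 ⇒ 28 days.
F is off the critical path — its longest chain is 9 days, giving 19 of slack.
No other chain overtakes it, so the finish is 28 days.

28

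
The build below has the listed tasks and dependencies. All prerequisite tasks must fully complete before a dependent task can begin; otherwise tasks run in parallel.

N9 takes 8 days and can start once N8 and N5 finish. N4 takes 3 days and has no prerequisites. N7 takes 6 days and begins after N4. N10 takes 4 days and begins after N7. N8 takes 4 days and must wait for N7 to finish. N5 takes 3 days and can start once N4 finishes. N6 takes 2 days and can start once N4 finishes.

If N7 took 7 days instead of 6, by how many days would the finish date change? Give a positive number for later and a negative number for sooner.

1

As given, the longest chain is N4→N7→N8→N9 = 3+6+4+8 = 21, so the finish is 21 days.
N7 lies on that path, so at 7 days the path becomes 22 days.
The critical path is still N4→N7→N8→N9; finish is now 22 days.
Change in finish: 22 − 21 = +1 days.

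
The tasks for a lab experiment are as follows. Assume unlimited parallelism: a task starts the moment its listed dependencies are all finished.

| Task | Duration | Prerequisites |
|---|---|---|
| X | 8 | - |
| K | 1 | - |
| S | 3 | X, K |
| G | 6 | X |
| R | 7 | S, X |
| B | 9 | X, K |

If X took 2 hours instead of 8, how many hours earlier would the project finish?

Actual critical path: X→S→R = 8+3+7 = 18 ⇒ 18 hours.
X is on the critical path; changing it to 2 makes that path 12 hours.
The critical path is still X→S→R; finish is now 12 hours.
Change in finish: 12 − 18 = -6 hours.

6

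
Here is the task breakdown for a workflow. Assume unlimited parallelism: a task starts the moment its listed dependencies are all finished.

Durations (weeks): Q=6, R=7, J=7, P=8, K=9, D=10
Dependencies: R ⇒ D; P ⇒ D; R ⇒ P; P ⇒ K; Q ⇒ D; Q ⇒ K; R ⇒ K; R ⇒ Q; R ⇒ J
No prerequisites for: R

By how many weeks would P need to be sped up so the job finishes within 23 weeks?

Current finish: 25 weeks; target: 23.
P is on every critical path, so each week cut from P cuts the finish by one (this holds down to a finish of 23).
Need 25 − 23 = 2 weeks off P → P becomes 6 weeks, finish becomes 23.

2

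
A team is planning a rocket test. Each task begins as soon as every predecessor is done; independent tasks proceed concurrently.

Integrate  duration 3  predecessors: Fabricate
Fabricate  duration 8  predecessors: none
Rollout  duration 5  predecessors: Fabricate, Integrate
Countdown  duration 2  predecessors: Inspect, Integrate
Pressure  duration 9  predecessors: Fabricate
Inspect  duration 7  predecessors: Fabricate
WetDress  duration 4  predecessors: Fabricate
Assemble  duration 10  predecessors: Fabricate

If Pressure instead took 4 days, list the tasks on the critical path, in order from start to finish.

Baseline: Fabricate→Assemble = 8+10 = 18 → 18 days.
Pressure is off the critical path — its longest chain is 17 days, giving 1 of slack.
That remains the longest chain; total 18 days.

Fabricate, Assemble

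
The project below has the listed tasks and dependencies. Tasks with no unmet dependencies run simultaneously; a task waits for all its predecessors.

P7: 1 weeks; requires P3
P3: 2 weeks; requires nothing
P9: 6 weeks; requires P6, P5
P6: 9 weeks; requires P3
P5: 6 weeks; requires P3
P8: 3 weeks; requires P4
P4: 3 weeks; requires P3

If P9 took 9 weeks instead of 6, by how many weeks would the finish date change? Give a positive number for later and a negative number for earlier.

3

Baseline: P3→P6→P9 = 2+9+6 = 17 → 17 weeks.
P9 is on the critical path; changing it to 9 makes that path 20 weeks.
That remains the longest chain; total 20 weeks.
Change in finish: 20 − 17 = +3 weeks.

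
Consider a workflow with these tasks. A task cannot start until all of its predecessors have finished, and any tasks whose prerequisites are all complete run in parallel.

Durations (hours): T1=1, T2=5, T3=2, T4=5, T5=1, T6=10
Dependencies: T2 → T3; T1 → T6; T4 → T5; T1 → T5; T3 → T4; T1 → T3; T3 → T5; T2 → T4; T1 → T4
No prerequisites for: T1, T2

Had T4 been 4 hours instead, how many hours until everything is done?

12

Baseline: T2→T3→T4→T5 = 5+2+5+1 = 13 → 13 hours.
Since T4 is critical, the -1 change carries straight to that chain (now 12 hours).
That remains the longest chain; total 12 hours.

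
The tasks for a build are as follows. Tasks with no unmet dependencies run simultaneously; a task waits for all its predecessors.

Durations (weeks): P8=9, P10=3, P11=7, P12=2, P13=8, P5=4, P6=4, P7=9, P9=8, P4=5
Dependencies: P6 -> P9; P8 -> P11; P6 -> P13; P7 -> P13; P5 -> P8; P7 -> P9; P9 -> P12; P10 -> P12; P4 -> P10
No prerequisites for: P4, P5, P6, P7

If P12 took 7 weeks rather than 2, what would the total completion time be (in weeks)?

24

As given, the longest chain is P5→P8→P11 = 4+9+7 = 20, so the finish is 20 weeks.
The longest path through P12 is only 19 weeks, so P12 has float 1.
Now P7→P9→P12 = 9+8+7 = 24 is longest, so the finish becomes 24 weeks.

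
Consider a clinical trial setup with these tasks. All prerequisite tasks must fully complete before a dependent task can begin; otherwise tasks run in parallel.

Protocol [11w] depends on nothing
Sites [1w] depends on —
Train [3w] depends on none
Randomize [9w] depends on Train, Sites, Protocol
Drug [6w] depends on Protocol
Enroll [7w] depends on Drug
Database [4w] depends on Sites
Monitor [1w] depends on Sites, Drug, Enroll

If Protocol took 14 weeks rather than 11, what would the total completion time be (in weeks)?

28

Baseline: Protocol→Drug→Enroll→Monitor = 11+6+7+1 = 25 → 25 weeks.
Protocol is on the critical path; changing it to 14 makes that path 28 weeks.
No other chain overtakes it, so the finish is 28 weeks.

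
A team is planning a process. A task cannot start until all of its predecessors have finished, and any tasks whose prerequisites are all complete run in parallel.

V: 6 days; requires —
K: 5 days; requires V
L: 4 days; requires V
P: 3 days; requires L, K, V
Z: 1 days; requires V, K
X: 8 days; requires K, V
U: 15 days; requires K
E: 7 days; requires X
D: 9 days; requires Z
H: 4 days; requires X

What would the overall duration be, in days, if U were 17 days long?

28

Baseline: V→K→U = 6+5+15 = 26 → 26 days.
U lies on that path, so at 17 days the path becomes 28 days.
That remains the longest chain; total 28 days.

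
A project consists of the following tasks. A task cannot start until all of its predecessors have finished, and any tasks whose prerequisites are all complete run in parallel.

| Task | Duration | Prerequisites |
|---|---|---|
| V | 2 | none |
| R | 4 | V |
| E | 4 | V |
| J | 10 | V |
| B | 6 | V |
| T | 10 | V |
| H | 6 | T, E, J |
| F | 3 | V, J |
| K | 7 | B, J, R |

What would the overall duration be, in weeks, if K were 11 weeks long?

23

Baseline: V→J→K = 2+10+7 = 19 → 19 weeks.
K is on the critical path; changing it to 11 makes that path 23 weeks.
No other chain overtakes it, so the finish is 23 weeks.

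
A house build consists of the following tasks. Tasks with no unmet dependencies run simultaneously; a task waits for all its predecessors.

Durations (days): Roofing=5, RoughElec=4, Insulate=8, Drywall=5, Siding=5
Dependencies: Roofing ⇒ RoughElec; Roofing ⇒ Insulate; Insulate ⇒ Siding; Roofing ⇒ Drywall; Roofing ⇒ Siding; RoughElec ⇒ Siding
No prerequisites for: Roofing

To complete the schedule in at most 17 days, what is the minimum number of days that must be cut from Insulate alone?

Current finish: 18 days; target: 17.
Insulate is on every critical path, so each day cut from Insulate cuts the finish by one (this holds down to a finish of 14).
Need 18 − 17 = 1 day off Insulate → Insulate becomes 7 days, finish becomes 17.

1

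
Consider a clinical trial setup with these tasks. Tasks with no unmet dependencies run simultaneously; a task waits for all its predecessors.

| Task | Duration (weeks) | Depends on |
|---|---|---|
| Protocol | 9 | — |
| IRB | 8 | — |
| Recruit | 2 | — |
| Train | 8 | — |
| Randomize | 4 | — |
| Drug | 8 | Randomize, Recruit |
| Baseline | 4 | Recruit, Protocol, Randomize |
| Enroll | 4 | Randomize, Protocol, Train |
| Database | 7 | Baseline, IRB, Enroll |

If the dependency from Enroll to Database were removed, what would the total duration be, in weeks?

20

Before: longest chain Protocol→Baseline→Database = 9+4+7 = 20, finish 20.
Dropping Enroll→Database doesn't change Database's earliest start (13); another predecessor still binds.
The longest chain is now Protocol→Baseline→Database = 9+4+7 = 20, so the clinical trial setup takes 20 weeks.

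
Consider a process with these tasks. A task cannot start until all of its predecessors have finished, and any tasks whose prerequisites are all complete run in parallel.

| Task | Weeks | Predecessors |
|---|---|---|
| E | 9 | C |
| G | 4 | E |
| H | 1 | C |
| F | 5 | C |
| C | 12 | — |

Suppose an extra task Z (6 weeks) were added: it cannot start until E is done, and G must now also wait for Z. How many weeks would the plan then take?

31

Originally the plan takes 25 weeks.
With Z inserted, G now waits for max(E, Z).
New critical path: C→E→Z→G = 12+9+6+4 = 31 ⇒ 31 weeks.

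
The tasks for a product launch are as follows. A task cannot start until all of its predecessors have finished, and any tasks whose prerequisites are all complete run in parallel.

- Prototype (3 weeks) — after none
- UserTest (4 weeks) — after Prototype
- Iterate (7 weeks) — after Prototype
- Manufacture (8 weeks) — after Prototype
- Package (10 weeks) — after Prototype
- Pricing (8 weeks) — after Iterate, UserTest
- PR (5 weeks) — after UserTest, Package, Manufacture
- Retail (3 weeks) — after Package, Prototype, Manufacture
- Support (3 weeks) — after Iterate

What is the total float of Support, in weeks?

5

The longest chain is Prototype→Iterate→Pricing = 3+7+8 = 18; overall finish 18 weeks.
Longest path through Support: 13 weeks (earliest finish 13, latest finish 18).
Float = 18 − 13 = 5.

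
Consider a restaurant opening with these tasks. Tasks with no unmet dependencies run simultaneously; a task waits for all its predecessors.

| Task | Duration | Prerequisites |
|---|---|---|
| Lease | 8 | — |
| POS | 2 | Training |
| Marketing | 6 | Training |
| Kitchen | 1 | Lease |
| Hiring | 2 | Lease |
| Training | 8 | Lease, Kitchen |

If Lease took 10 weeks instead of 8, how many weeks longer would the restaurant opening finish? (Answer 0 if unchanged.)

The binding path is Lease→Kitchen→Training→Marketing = 8+1+8+6 = 23; finish at 23 weeks.
Lease lies on that path, so at 10 weeks the path becomes 25 weeks.
The critical path is still Lease→Kitchen→Training→Marketing; finish is now 25 weeks.
Change in finish: 25 − 23 = +2 weeks.

2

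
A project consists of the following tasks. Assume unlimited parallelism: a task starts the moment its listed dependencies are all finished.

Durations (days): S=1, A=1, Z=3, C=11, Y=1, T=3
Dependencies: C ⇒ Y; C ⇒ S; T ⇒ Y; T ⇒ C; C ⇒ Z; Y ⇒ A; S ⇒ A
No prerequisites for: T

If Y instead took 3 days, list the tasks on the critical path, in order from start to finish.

Baseline: T→C→Z = 3+11+3 = 17 → 17 days.
The longest path through Y is only 16 days, so Y has float 1.
Now T→C→Y→A = 3+11+3+1 = 18 is longest, so the finish becomes 18 days.

T, C, Y, A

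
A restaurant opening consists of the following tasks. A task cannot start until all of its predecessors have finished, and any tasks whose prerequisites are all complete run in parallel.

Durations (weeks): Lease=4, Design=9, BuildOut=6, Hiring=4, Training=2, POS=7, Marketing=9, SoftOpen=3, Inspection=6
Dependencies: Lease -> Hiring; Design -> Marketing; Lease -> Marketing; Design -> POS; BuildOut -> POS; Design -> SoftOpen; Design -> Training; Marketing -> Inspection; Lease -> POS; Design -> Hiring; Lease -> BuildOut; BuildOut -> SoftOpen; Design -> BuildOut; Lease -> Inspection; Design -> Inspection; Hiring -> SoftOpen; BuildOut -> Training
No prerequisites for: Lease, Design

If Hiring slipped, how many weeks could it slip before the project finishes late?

The longest chain is Design→Marketing→Inspection = 9+9+6 = 24; overall finish 24 weeks.
The longest chain containing Hiring totals 16 weeks.
Slack of Hiring = 17 − 9 = 8 weeks.

8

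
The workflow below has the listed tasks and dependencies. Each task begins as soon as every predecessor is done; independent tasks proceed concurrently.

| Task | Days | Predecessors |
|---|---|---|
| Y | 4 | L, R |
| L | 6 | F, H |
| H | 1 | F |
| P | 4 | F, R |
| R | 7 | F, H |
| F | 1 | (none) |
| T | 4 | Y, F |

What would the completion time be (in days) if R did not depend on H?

16

Original critical path: F→H→R→Y→T = 1+1+7+4+4 = 17 ⇒ 17 days.
Without H→R, R's earliest start moves from 2 to 1.
New critical path: F→H→L→Y→T = 1+1+6+4+4 = 16 ⇒ 16 days.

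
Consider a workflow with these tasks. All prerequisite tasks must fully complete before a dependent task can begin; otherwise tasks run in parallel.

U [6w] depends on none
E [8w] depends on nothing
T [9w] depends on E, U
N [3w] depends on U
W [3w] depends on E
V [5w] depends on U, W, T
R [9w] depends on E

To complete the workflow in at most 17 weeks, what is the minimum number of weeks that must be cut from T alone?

Current finish: 22 weeks; target: 17.
T is on every critical path, so each week cut from T cuts the finish by one (this holds down to a finish of 17).
Need 22 − 17 = 5 weeks off T → T becomes 4 weeks, finish becomes 17.

5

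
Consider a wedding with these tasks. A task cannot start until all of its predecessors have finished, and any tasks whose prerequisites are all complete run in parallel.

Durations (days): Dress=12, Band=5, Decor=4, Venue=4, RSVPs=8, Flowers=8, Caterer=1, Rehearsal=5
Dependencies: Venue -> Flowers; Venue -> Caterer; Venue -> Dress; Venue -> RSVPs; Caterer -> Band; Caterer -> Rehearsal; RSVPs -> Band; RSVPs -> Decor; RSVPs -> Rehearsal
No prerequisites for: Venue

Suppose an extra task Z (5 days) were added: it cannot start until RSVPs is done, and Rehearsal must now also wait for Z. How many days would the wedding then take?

Originally the wedding takes 17 days.
With Z inserted, Rehearsal now waits for max(RSVPs, Caterer, Z).
New critical path: Venue→RSVPs→Z→Rehearsal = 4+8+5+5 = 22 ⇒ 22 days.

22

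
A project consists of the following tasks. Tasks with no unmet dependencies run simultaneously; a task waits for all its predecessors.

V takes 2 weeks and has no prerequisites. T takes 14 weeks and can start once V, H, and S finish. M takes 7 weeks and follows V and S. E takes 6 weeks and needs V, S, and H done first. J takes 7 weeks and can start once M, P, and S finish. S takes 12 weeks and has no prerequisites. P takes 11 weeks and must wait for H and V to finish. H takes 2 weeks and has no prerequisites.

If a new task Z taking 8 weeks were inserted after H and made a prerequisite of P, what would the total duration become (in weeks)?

28

Originally the job takes 26 weeks.
With Z inserted, P now waits for max(H, V, Z).
New critical path: H→Z→P→J = 2+8+11+7 = 28 ⇒ 28 weeks.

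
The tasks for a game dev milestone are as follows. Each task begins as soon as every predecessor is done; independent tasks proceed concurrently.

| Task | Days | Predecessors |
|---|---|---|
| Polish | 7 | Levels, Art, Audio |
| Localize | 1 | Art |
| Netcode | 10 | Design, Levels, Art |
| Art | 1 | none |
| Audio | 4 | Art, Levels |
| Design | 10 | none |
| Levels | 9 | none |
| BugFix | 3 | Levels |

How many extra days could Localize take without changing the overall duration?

18

The longest chain is Design→Netcode = 10+10 = 20; overall finish 20 days.
The longest chain containing Localize totals 2 days.
So Localize can slip 20 − 2 = 18 days.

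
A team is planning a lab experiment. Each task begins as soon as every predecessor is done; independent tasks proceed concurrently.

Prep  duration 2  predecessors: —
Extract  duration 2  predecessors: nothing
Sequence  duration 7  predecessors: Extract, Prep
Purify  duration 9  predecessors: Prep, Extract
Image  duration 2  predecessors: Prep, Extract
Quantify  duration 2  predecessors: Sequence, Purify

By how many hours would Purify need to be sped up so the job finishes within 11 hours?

Current finish: 13 hours; target: 11.
Purify is on every critical path, so each hour cut from Purify cuts the finish by one (this holds down to a finish of 11).
Need 13 − 11 = 2 hours off Purify → Purify becomes 7 hours, finish becomes 11.

2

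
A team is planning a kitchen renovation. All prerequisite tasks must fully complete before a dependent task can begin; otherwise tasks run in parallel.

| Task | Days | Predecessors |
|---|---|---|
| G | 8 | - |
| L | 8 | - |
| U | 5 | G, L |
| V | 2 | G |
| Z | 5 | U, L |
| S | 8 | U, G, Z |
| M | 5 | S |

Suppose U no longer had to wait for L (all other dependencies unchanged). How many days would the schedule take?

31

Original critical path: G→U→Z→S→M = 8+5+5+8+5 = 31 ⇒ 31 days.
Dropping L→U doesn't change U's earliest start (8); another predecessor still binds.
New critical path: G→U→Z→S→M = 8+5+5+8+5 = 31 ⇒ 31 days.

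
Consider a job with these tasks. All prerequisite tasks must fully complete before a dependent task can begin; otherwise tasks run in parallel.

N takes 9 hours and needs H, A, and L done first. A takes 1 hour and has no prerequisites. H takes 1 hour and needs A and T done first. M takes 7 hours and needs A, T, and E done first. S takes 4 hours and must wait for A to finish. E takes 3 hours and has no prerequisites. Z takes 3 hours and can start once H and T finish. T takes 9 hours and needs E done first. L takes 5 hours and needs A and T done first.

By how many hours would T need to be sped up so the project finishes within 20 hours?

6

Current finish: 26 hours; target: 20.
T is on every critical path, so each hour cut from T cuts the finish by one (this holds down to a finish of 18).
Need 26 − 20 = 6 hours off T → T becomes 3 hours, finish becomes 20.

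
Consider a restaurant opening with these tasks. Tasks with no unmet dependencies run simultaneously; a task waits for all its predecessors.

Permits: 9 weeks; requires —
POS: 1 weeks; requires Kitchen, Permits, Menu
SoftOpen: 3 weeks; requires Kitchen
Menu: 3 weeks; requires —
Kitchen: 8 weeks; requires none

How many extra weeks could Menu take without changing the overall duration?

Kitchen→SoftOpen = 8+3 = 11 sets the makespan at 11 weeks.
Longest path through Menu: 4 weeks (earliest finish 3, latest finish 10).
Slack of Menu = 7 − 0 = 7 weeks.

7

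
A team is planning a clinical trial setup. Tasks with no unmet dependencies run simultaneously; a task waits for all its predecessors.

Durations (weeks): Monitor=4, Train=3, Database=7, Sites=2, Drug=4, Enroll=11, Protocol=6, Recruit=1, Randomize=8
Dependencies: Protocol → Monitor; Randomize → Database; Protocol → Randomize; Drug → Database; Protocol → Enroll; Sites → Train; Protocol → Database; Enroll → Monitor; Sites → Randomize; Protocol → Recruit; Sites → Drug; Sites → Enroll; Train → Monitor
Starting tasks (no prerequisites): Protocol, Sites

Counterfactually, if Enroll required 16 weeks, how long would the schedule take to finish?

Critical path before the change: Protocol→Enroll→Monitor = 6+11+4 = 21 giving 21 weeks.
Enroll lies on that path, so at 16 weeks the path becomes 26 weeks.
That remains the longest chain; total 26 weeks.

26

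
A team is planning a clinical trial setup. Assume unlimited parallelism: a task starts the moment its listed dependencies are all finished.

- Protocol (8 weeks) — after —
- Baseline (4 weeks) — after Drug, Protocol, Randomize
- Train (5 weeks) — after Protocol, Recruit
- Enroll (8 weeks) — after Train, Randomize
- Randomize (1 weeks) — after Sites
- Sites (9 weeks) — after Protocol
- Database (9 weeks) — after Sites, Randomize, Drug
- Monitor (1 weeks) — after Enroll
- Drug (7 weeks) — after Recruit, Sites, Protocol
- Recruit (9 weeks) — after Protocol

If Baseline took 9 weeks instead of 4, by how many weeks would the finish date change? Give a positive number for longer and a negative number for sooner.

Baseline: Protocol→Sites→Drug→Database = 8+9+7+9 = 33 → 33 weeks.
Baseline has 5 weeks of float (longest path through it is 28).
The binding chain switches to Protocol→Sites→Drug→Baseline = 8+9+7+9 = 33; finish 33 weeks.
Change in finish: 33 − 33 = +0 weeks.

0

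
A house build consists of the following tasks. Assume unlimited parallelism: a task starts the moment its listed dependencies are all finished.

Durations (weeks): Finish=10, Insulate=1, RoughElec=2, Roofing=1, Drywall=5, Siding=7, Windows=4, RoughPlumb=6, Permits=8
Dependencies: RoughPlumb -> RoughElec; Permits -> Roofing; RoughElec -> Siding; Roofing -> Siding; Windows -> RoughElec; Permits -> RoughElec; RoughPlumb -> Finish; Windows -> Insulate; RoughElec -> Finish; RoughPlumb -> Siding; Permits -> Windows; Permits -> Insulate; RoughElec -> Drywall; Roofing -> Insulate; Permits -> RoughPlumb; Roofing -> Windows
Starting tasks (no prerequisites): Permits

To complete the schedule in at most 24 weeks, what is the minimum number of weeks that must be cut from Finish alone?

2

Current finish: 26 weeks; target: 24.
Finish is on every critical path, so each week cut from Finish cuts the finish by one (this holds down to a finish of 23).
Need 26 − 24 = 2 weeks off Finish → Finish becomes 8 weeks, finish becomes 24.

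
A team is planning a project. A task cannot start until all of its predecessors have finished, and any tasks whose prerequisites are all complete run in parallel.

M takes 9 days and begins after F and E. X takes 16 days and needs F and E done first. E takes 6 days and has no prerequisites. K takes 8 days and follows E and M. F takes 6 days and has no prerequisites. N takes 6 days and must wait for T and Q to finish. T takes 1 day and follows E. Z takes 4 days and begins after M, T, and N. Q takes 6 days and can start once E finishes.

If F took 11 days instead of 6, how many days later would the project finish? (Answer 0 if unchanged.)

5

As given, the longest chain is F→M→K = 6+9+8 = 23, so the finish is 23 days.
Since F is critical, the +5 change carries straight to that chain (now 28 days).
No other chain overtakes it, so the finish is 28 days.
Change in finish: 28 − 23 = +5 days.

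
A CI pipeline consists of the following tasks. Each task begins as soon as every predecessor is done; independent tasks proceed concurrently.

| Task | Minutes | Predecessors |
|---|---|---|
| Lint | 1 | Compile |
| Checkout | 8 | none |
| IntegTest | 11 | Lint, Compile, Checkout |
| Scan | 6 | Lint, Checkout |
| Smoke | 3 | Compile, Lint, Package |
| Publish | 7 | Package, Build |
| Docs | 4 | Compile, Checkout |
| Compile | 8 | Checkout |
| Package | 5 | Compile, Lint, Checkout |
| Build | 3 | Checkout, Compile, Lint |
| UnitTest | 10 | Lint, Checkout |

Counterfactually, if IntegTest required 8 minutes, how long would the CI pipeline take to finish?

29

Critical path before the change: Checkout→Compile→Lint→Package→Publish = 8+8+1+5+7 = 29 giving 29 minutes.
IntegTest has 1 minute of float (longest path through it is 28).
That remains the longest chain; total 29 minutes.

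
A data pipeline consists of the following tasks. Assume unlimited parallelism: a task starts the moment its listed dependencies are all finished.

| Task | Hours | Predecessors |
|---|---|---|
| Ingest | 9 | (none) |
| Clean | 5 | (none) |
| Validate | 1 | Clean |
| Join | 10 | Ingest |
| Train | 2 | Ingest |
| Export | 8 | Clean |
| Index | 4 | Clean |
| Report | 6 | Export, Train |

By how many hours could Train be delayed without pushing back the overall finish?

2

Ingest→Join = 9+10 = 19 sets the makespan at 19 hours.
Longest path through Train: 17 hours (earliest finish 11, latest finish 13).
So Train can slip 13 − 11 = 2 hours.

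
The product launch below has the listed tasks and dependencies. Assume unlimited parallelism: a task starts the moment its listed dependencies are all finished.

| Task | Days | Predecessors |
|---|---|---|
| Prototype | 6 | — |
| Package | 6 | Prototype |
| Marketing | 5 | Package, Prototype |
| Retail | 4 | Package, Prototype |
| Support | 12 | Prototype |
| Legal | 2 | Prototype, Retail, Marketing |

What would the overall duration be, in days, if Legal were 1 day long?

18

Baseline: Prototype→Package→Marketing→Legal = 6+6+5+2 = 19 → 19 days.
Since Legal is critical, the -1 change carries straight to that chain (now 18 days).
No other chain overtakes it, so the finish is 18 days.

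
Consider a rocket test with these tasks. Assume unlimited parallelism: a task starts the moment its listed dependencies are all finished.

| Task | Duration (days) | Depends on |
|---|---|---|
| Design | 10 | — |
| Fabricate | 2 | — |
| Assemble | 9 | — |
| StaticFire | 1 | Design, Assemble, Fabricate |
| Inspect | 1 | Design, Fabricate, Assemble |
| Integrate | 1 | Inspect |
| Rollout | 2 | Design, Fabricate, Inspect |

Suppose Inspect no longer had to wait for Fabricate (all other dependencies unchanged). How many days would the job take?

With the dependency in place, Design→Inspect→Rollout = 10+1+2 = 13 sets the finish at 13 days.
Dropping Fabricate→Inspect doesn't change Inspect's earliest start (10); another predecessor still binds.
After: Design→Inspect→Rollout = 10+1+2 = 13 → 13 days.

13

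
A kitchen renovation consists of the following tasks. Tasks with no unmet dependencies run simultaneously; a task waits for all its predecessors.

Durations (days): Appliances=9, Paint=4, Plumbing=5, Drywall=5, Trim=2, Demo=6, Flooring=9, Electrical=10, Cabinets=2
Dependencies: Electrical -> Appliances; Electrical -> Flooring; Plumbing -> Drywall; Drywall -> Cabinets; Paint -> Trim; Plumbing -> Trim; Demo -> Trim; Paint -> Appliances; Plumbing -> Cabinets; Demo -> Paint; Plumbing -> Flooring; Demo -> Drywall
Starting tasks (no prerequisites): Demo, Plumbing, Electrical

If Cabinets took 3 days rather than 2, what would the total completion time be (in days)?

Critical path before the change: Demo→Paint→Appliances = 6+4+9 = 19 giving 19 days.
Cabinets is off the critical path — its longest chain is 13 days, giving 6 of slack.
That remains the longest chain; total 19 days.

19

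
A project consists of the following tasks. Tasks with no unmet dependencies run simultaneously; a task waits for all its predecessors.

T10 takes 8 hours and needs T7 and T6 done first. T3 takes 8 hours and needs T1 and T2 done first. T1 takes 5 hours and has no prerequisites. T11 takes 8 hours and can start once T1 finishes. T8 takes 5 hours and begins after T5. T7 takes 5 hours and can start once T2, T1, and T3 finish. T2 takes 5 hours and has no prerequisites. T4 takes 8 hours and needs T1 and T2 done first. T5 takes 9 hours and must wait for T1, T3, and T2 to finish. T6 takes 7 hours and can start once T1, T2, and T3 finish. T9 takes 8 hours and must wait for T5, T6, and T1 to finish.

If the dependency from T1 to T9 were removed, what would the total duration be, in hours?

Before: longest chain T1→T3→T5→T9 = 5+8+9+8 = 30, finish 30.
Dropping T1→T9 doesn't change T9's earliest start (22); another predecessor still binds.
After: T1→T3→T5→T9 = 5+8+9+8 = 30 → 30 hours.

30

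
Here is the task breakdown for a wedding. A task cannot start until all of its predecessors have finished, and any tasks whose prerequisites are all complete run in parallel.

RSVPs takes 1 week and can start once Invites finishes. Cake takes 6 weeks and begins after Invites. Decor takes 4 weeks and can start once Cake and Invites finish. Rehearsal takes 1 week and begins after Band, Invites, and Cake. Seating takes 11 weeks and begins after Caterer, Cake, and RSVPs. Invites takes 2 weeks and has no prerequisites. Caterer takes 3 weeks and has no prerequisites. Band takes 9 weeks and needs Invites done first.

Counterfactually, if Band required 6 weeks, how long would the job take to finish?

19

Baseline: Invites→Cake→Seating = 2+6+11 = 19 → 19 weeks.
Band is off the critical path — its longest chain is 12 weeks, giving 7 of slack.
That remains the longest chain; total 19 weeks.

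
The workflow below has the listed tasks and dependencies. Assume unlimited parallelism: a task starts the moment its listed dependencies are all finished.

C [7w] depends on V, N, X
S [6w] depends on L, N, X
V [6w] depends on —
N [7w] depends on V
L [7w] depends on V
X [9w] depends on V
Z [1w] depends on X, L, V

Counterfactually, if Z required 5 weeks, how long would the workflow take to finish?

Actual critical path: V→X→C = 6+9+7 = 22 ⇒ 22 weeks.
Z has 6 weeks of float (longest path through it is 16).
No other chain overtakes it, so the finish is 22 weeks.

22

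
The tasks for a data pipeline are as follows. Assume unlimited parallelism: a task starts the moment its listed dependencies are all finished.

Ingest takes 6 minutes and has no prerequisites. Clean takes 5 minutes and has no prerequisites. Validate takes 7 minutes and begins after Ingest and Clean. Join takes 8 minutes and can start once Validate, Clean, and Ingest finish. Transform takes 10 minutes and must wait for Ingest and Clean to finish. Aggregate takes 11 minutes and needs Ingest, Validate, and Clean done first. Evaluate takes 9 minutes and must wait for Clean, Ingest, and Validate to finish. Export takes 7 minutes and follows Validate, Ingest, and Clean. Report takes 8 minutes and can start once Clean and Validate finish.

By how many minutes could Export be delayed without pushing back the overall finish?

Critical path: Ingest→Validate→Aggregate = 6+7+11 = 24, so the finish is 24 minutes.
Longest path through Export: 20 minutes (earliest finish 20, latest finish 24).
Slack of Export = 17 − 13 = 4 minutes.

4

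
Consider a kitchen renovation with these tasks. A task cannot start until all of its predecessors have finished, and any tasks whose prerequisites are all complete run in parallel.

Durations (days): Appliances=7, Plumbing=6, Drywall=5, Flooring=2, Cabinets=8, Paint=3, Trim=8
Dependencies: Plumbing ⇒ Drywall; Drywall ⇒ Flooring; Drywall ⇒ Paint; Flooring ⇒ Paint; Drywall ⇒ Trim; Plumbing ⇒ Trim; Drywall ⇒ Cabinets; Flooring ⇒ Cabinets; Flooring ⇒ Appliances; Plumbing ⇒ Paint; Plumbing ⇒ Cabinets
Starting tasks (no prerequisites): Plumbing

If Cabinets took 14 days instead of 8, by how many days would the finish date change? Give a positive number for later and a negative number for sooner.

6

Actual critical path: Plumbing→Drywall→Flooring→Cabinets = 6+5+2+8 = 21 ⇒ 21 days.
Cabinets lies on that path, so at 14 days the path becomes 27 days.
That remains the longest chain; total 27 days.
Change in finish: 27 − 21 = +6 days.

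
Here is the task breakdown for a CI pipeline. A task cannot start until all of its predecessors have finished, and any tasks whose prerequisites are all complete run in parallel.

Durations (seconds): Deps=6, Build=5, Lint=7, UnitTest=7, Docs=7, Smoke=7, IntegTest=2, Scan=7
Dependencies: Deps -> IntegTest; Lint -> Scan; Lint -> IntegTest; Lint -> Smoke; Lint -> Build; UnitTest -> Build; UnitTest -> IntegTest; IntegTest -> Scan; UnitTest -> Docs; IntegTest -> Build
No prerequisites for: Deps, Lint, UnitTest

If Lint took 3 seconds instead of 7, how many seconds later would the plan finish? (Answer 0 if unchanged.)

0

The binding path is Lint→IntegTest→Scan = 7+2+7 = 16; finish at 16 seconds.
Lint is on the critical path; changing it to 3 makes that path 12 seconds.
New critical path: UnitTest→IntegTest→Scan = 7+2+7 = 16 ⇒ 16 seconds.
Change in finish: 16 − 16 = +0 seconds.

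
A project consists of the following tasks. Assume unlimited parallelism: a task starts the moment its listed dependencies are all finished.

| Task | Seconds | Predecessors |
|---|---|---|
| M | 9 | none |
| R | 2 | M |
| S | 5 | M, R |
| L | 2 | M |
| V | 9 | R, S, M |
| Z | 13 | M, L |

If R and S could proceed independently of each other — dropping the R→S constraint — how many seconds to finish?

With the dependency in place, M→R→S→V = 9+2+5+9 = 25 sets the finish at 25 seconds.
Without R→S, S's earliest start moves from 11 to 9.
After: M→L→Z = 9+2+13 = 24 → 24 seconds.

24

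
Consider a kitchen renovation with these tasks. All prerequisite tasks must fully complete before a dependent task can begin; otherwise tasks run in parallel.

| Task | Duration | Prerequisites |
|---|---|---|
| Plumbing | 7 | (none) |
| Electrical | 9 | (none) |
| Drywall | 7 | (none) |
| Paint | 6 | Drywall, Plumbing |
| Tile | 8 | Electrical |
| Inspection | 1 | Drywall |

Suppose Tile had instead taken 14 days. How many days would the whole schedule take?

23

Critical path before the change: Electrical→Tile = 9+8 = 17 giving 17 days.
Tile lies on that path, so at 14 days the path becomes 23 days.
That remains the longest chain; total 23 days.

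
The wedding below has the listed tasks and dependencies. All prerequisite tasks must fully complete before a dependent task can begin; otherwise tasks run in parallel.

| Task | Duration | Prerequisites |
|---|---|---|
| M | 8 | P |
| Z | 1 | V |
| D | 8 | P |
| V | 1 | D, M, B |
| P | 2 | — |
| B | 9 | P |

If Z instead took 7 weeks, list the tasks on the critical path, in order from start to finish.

The binding path is P→B→V→Z = 2+9+1+1 = 13; finish at 13 weeks.
Z is on the critical path; changing it to 7 makes that path 19 weeks.
That remains the longest chain; total 19 weeks.

P, B, V, Z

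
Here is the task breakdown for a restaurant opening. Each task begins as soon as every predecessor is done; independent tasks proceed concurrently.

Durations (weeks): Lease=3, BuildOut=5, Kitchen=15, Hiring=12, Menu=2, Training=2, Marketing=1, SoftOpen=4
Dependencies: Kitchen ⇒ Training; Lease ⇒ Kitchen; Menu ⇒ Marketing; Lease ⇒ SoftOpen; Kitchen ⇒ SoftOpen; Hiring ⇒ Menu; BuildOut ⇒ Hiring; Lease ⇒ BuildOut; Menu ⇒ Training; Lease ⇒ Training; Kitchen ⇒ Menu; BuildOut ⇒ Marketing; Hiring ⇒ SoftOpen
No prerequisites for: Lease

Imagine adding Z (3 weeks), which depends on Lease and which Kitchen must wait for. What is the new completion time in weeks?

Originally the plan takes 24 weeks.
With Z inserted, Kitchen now waits for max(Lease, Z).
New critical path: Lease→Z→Kitchen→Menu→Training = 3+3+15+2+2 = 25 ⇒ 25 weeks.

25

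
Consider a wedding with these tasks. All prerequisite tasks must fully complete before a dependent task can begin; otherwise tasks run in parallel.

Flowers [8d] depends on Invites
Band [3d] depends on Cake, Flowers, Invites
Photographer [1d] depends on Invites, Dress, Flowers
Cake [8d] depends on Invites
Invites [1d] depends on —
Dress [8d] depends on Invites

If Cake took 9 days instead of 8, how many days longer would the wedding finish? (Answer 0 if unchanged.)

1

The binding path is Invites→Cake→Band = 1+8+3 = 12; finish at 12 days.
Cake is on the critical path; changing it to 9 makes that path 13 days.
The critical path is still Invites→Cake→Band; finish is now 13 days.
Change in finish: 13 − 12 = +1 days.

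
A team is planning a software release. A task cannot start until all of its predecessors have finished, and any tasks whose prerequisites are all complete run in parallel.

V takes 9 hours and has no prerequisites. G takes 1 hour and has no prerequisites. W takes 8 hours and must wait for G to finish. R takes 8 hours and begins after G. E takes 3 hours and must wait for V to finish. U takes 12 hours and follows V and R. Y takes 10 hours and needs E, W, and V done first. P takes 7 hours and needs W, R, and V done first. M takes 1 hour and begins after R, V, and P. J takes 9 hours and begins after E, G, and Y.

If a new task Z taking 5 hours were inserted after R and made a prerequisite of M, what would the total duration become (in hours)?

Originally the plan takes 31 hours.
With Z inserted, M now waits for max(R, V, P, Z).
New critical path: V→E→Y→J = 9+3+10+9 = 31 ⇒ 31 hours.

31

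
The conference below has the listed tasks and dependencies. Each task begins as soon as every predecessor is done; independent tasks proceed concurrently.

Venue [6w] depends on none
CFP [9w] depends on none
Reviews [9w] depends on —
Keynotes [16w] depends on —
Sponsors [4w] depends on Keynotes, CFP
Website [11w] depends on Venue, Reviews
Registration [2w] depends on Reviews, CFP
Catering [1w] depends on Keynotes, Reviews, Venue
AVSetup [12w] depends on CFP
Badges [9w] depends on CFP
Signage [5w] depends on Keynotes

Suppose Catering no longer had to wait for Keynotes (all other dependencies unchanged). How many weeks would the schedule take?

With the dependency in place, CFP→AVSetup = 9+12 = 21 sets the finish at 21 weeks.
Without Keynotes→Catering, Catering's earliest start moves from 16 to 9.
The longest chain is now CFP→AVSetup = 9+12 = 21, so the schedule takes 21 weeks.

21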